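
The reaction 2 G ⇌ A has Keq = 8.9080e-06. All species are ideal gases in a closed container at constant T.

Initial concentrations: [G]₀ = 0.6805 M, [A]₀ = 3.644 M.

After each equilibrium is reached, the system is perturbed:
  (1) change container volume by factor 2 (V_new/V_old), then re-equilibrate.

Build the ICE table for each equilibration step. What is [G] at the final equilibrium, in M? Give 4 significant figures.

Q₀ = 7.869 vs Keq = 8.9080e-06 ⇒ Q>K, reverse
Step 1:
                  G         A
  I          0.6805     3.644
  C           7.287    -3.643
  E           7.967 5.6547e-04
  solve Keq expr → x = -3.643; check Q = 8.9080e-06
Then change container volume by factor 2 (V_new/V_old).
Step 2:
                  G         A
  I           3.984 2.8274e-04
  C       2.8270e-04 -1.4135e-04
  E           3.984 1.4139e-04
  solve Keq expr → x = -1.4135e-04; check Q = 8.9080e-06

[G]_eq = 3.984 M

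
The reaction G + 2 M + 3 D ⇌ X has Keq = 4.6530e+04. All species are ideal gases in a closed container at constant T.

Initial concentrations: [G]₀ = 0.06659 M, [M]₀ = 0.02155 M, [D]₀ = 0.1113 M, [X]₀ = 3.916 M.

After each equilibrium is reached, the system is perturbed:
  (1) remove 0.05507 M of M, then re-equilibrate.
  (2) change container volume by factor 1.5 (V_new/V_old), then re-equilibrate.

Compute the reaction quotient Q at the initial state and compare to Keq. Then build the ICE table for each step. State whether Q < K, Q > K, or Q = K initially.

Q₀ = 9.1845e+07 vs Keq = 4.6530e+04 ⇒ Q>K, reverse
Step 1:
                   G          M          D          X
  I          0.06659    0.02155     0.1113      3.916
  C          0.06425     0.1285     0.1927   -0.06425
  E           0.1308       0.15      0.304      3.852
  solve Keq expr → x = -0.06425; check Q = 4.6530e+04
Then remove 0.05507 M of M.
Step 2:
                   G          M          D          X
  I           0.1308    0.09497      0.304      3.852
  C          0.01256    0.02512    0.03767   -0.01256
  E           0.1434     0.1201     0.3417      3.839
  solve Keq expr → x = -0.01256; check Q = 4.6530e+04
Then change container volume by factor 1.5 (V_new/V_old).
Step 3:
                   G          M          D          X
  I           0.0956    0.08006     0.2278      2.559
  C          0.02444    0.04887    0.07331   -0.02444
  E             0.12     0.1289     0.3011      2.535
  solve Keq expr → x = -0.02444; check Q = 4.6530e+04

Q₀ = 9.1845e+07; Q > K (proceeds reverse)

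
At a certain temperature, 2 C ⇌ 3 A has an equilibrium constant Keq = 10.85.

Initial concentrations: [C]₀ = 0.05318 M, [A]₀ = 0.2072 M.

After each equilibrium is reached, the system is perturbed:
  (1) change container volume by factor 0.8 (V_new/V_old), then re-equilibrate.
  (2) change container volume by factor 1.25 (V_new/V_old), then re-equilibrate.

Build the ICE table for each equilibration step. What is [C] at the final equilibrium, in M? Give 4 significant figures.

[C]_eq = 0.0346 M

Q₀ = 3.145 vs Keq = 10.85 ⇒ Q<K, forward
Step 1:
                  C         A
  init      0.05318    0.2072
  Δ        -0.01858   0.02787
  eq         0.0346    0.2351
  solve Keq expr → x = 0.00929; check Q = 10.85
Then change container volume by factor 0.8 (V_new/V_old).
Step 2:
                  C         A
  init      0.04325    0.2938
  Δ         0.00373 -0.005596
  eq        0.04698    0.2882
  solve Keq expr → x = -0.001865; check Q = 10.85
Then change container volume by factor 1.25 (V_new/V_old).
Step 3:
                  C         A
  init      0.03758    0.2306
  Δ       -0.002984  0.004476
  eq         0.0346    0.2351
  solve Keq expr → x = 0.001492; check Q = 10.85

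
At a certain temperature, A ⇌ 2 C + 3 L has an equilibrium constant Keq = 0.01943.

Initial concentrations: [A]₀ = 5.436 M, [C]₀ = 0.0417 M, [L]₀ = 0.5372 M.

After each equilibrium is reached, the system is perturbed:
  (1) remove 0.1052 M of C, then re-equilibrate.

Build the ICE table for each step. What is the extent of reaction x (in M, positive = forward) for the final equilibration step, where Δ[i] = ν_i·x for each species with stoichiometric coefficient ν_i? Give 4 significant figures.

Q₀ = 4.9591e-05 vs Keq = 0.01943 ⇒ Q<K, forward
Step 1:
                   A          C          L
  I            5.436     0.0417     0.5372
  C          -0.1458     0.2916     0.4373
  E             5.29     0.3333     0.9745
  solve Keq expr → x = 0.1458; check Q = 0.01943
Then remove 0.1052 M of C.
Step 2:
                   A          C          L
  I             5.29     0.2281     0.9745
  C         -0.03093    0.06185    0.09278
  E            5.259     0.2899      1.067
  solve Keq expr → x = 0.03093; check Q = 0.01943

x = 0.03093 M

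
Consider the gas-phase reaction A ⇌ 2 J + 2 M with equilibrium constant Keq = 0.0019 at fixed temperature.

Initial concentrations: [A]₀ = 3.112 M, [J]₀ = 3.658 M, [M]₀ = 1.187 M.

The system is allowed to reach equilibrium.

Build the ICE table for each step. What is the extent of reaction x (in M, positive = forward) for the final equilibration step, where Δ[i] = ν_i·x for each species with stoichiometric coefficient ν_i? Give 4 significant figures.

x = -0.5768 M

Q₀ = 6.058 vs Keq = 0.0019 ⇒ Q>K, reverse
Step 1:
                    A           J           M
  Initial       3.112       3.658       1.187
  Change       0.5768      -1.154      -1.154
  Equil         3.689       2.504     0.03343
  solve Keq expr → x = -0.5768; check Q = 0.0019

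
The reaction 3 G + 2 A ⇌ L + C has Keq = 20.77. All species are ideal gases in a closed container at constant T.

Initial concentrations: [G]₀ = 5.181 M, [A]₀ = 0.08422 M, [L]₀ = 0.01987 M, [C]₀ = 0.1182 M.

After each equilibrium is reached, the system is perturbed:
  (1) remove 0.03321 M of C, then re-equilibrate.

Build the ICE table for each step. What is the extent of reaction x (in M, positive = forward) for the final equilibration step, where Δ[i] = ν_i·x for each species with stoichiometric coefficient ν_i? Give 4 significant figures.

Q₀ = 0.002381 vs Keq = 20.77 ⇒ Q<K, forward
Step 1:
                   G          A          L          C
  init         5.181    0.08422    0.01987     0.1182
  Δ          -0.1235   -0.08232    0.04116    0.04116
  eq           5.058   0.001903    0.06103     0.1594
  solve Keq expr → x = 0.04116; check Q = 20.77
Then remove 0.03321 M of C.
Step 2:
                   G          A          L          C
  init         5.058   0.001903    0.06103     0.1261
  Δ       -3.1128e-04 -2.0752e-04 1.0376e-04 1.0376e-04
  eq           5.057   0.001695    0.06113     0.1263
  solve Keq expr → x = 1.0376e-04; check Q = 20.77

x = 1.0376e-04 M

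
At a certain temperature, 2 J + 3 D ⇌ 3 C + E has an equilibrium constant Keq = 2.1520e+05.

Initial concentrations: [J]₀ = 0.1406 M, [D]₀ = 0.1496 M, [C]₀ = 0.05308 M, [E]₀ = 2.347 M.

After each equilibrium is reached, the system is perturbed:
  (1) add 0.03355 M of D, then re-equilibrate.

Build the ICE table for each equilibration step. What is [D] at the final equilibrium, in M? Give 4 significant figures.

Q₀ = 5.303 vs Keq = 2.1520e+05 ⇒ Q<K, forward
Step 1:
                  J         D         C         E
  I          0.1406    0.1496   0.05308     2.347
  C        -0.08228   -0.1234    0.1234   0.04114
  E         0.05832   0.02618    0.1765     2.388
  solve Keq expr → x = 0.04114; check Q = 2.1520e+05
Then add 0.03355 M of D.
Step 2:
                  J         D         C         E
  I         0.05832   0.05973    0.1765     2.388
  C        -0.01552  -0.02327   0.02327  0.007758
  E          0.0428   0.03646    0.1998     2.396
  solve Keq expr → x = 0.007758; check Q = 2.1520e+05

[D]_eq = 0.03646 M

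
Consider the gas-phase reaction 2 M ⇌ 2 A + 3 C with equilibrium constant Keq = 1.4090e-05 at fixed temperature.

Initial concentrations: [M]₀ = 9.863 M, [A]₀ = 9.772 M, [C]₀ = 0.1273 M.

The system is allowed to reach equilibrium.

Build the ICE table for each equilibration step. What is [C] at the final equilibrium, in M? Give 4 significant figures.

Q₀ = 0.002025 vs Keq = 1.4090e-05 ⇒ Q>K, reverse
Step 1:
                    M           A           C
  init          9.863       9.772      0.1273
  Δ           0.06851    -0.06851     -0.1028
  eq            9.932       9.703     0.02453
  solve Keq expr → x = -0.03426; check Q = 1.4090e-05

[C]_eq = 0.02453 M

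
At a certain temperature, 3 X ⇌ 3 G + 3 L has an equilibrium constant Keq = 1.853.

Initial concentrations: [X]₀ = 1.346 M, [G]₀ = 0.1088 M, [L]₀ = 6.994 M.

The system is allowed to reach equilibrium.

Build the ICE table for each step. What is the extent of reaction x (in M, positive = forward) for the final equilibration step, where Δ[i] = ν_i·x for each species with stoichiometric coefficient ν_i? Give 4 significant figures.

x = 0.03525 M

Q₀ = 0.1807 vs Keq = 1.853 ⇒ Q<K, forward
Step 1:
                    X           G           L
  init          1.346      0.1088       6.994
  Δ           -0.1058      0.1058      0.1058
  eq             1.24      0.2146         7.1
  solve Keq expr → x = 0.03525; check Q = 1.853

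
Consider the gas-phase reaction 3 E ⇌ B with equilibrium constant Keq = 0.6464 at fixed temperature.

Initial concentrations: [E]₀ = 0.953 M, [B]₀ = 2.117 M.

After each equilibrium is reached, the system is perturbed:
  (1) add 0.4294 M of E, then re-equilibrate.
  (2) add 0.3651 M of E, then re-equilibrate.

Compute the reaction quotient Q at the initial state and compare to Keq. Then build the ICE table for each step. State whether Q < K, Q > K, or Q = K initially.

Q₀ = 2.446; Q > K (proceeds reverse)

Q₀ = 2.446 vs Keq = 0.6464 ⇒ Q>K, reverse
Step 1:
                  E         B
  Initial     0.953     2.117
  Change     0.4926   -0.1642
  Equil       1.446     1.953
  solve Keq expr → x = -0.1642; check Q = 0.6464
Then add 0.4294 M of E.
Step 2:
                  E         B
  Initial     1.875     1.953
  Change    -0.3974    0.1325
  Equil       1.478     2.085
  solve Keq expr → x = 0.1325; check Q = 0.6464
Then add 0.3651 M of E.
Step 3:
                  E         B
  Initial     1.843     2.085
  Change    -0.3389     0.113
  Equil       1.504     2.198
  solve Keq expr → x = 0.113; check Q = 0.6464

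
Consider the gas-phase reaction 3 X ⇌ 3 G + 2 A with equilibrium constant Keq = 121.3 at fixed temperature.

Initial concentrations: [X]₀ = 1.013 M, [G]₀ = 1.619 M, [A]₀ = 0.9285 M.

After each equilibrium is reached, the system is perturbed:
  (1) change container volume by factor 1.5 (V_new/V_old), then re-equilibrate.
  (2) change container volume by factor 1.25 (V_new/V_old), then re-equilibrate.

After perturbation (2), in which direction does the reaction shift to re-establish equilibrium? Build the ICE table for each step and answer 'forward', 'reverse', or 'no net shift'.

Q₀ = 3.519 vs Keq = 121.3 ⇒ Q<K, forward
Step 1:
                  X         G         A
  init        1.013     1.619    0.9285
  Δ         -0.5093    0.5093    0.3395
  eq         0.5037     2.128     1.268
  solve Keq expr → x = 0.1698; check Q = 121.3
Then change container volume by factor 1.5 (V_new/V_old).
Step 2:
                  X         G         A
  init       0.3358     1.419    0.8454
  Δ        -0.06026   0.06026   0.04017
  eq         0.2755     1.479    0.8855
  solve Keq expr → x = 0.02009; check Q = 121.3
Then change container volume by factor 1.25 (V_new/V_old).
Step 3:
                  X         G         A
  init       0.2204     1.183    0.7084
  Δ        -0.02377   0.02377   0.01585
  eq         0.1967     1.207    0.7243
  solve Keq expr → x = 0.007925; check Q = 121.3

Direction: forward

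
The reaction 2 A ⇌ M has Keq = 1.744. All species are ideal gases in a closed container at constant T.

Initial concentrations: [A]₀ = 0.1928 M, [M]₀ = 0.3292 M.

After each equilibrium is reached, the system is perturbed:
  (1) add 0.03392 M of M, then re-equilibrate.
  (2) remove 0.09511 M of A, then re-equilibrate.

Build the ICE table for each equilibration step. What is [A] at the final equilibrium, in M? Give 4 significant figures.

Q₀ = 8.856 vs Keq = 1.744 ⇒ Q>K, reverse
Step 1:
                    A           M
  init         0.1928      0.3292
  Δ            0.1782    -0.08912
  eq            0.371      0.2401
  solve Keq expr → x = -0.08912; check Q = 1.744
Then add 0.03392 M of M.
Step 2:
                    A           M
  init          0.371       0.274
  Δ           0.01857   -0.009285
  eq           0.3896      0.2647
  solve Keq expr → x = -0.009285; check Q = 1.744
Then remove 0.09511 M of A.
Step 3:
                    A           M
  init         0.2945      0.2647
  Δ           0.06888    -0.03444
  eq           0.3634      0.2303
  solve Keq expr → x = -0.03444; check Q = 1.744

[A]_eq = 0.3634 M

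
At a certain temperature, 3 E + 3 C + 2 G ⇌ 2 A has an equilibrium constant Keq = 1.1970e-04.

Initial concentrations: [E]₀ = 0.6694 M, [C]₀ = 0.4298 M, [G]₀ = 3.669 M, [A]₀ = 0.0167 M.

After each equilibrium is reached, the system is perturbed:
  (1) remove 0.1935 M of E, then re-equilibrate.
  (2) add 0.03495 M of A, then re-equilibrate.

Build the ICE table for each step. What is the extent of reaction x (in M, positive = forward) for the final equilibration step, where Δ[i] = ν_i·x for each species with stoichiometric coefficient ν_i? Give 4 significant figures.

x = -0.0167 M

Q₀ = 8.6992e-04 vs Keq = 1.1970e-04 ⇒ Q>K, reverse
Step 1:
                   E          C          G          A
  init        0.6694     0.4298      3.669     0.0167
  Δ          0.01491    0.01491   0.009943  -0.009943
  eq          0.6843     0.4447      3.679   0.006757
  solve Keq expr → x = -0.004971; check Q = 1.1970e-04
Then remove 0.1935 M of E.
Step 2:
                   E          C          G          A
  init        0.4908     0.4447      3.679   0.006757
  Δ         0.003822   0.003822   0.002548  -0.002548
  eq          0.4946     0.4485      3.681   0.004209
  solve Keq expr → x = -0.001274; check Q = 1.1970e-04
Then add 0.03495 M of A.
Step 3:
                   E          C          G          A
  init        0.4946     0.4485      3.681    0.03916
  Δ          0.05011    0.05011    0.03341   -0.03341
  eq          0.5447     0.4986      3.715   0.005754
  solve Keq expr → x = -0.0167; check Q = 1.1970e-04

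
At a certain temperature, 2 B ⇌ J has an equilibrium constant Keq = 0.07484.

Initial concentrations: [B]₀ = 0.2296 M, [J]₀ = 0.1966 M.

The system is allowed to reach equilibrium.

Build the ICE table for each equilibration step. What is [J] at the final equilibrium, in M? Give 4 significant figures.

[J]_eq = 0.02462 M

Q₀ = 3.729 vs Keq = 0.07484 ⇒ Q>K, reverse
Step 1:
                    B           J
  I            0.2296      0.1966
  C             0.344      -0.172
  E            0.5736     0.02462
  solve Keq expr → x = -0.172; check Q = 0.07484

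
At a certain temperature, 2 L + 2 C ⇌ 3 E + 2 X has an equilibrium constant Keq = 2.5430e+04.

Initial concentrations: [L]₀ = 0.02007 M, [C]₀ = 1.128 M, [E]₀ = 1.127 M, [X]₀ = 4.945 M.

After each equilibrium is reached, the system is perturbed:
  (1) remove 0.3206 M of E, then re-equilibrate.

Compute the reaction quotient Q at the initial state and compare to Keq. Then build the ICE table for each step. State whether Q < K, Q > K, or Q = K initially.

Q₀ = 6.8295e+04; Q > K (proceeds reverse)

Q₀ = 6.8295e+04 vs Keq = 2.5430e+04 ⇒ Q>K, reverse
Step 1:
                  L         C         E         X
  Initial   0.02007     1.128     1.127     4.945
  Change    0.01165   0.01165  -0.01748  -0.01165
  Equil     0.03172      1.14      1.11     4.933
  solve Keq expr → x = -0.005827; check Q = 2.5430e+04
Then remove 0.3206 M of E.
Step 2:
                  L         C         E         X
  Initial   0.03172      1.14    0.7889     4.933
  Change   -0.01181  -0.01181   0.01771   0.01181
  Equil     0.01992     1.128    0.8066     4.945
  solve Keq expr → x = 0.005903; check Q = 2.5430e+04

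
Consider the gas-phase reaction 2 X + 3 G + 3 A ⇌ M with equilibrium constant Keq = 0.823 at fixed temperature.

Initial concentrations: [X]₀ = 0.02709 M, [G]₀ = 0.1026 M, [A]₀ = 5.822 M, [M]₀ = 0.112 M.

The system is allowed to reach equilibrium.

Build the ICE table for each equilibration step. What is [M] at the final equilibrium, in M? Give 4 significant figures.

Q₀ = 716 vs Keq = 0.823 ⇒ Q>K, reverse
Step 1:
                    X           G           A           M
  Initial     0.02709      0.1026       5.822       0.112
  Change       0.1073       0.161       0.161    -0.05367
  Equil        0.1344      0.2636       5.983     0.05833
  solve Keq expr → x = -0.05367; check Q = 0.823

[M]_eq = 0.05833 M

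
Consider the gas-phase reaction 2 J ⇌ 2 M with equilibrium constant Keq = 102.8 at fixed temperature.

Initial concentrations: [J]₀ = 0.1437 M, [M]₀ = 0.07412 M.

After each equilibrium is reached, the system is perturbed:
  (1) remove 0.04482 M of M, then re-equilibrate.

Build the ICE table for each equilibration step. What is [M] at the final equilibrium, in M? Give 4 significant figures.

[M]_eq = 0.1575 M

Q₀ = 0.266 vs Keq = 102.8 ⇒ Q<K, forward
Step 1:
                  J         M
  init       0.1437   0.07412
  Δ         -0.1241    0.1241
  eq        0.01955    0.1983
  solve Keq expr → x = 0.06207; check Q = 102.8
Then remove 0.04482 M of M.
Step 2:
                  J         M
  init      0.01955    0.1534
  Δ       -0.004024  0.004024
  eq        0.01553    0.1575
  solve Keq expr → x = 0.002012; check Q = 102.8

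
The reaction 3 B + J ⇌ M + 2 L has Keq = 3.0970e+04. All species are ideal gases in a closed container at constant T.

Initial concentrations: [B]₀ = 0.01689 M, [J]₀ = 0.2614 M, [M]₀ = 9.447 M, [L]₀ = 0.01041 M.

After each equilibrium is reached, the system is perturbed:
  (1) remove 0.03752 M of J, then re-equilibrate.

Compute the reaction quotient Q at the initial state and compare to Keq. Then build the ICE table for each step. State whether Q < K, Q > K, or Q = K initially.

Q₀ = 812.8 vs Keq = 3.0970e+04 ⇒ Q<K, forward
Step 1:
                  B         J         M         L
  I         0.01689    0.2614     9.447   0.01041
  C       -0.009897 -0.003299  0.003299  0.006598
  E        0.006993    0.2581      9.45   0.01701
  solve Keq expr → x = 0.003299; check Q = 3.0970e+04
Then remove 0.03752 M of J.
Step 2:
                  B         J         M         L
  I        0.006993    0.2206      9.45   0.01701
  C       3.1413e-04 1.0471e-04 -1.0471e-04 -2.0942e-04
  E        0.007307    0.2207      9.45    0.0168
  solve Keq expr → x = -1.0471e-04; check Q = 3.0970e+04

Q₀ = 812.8; Q < K (proceeds forward)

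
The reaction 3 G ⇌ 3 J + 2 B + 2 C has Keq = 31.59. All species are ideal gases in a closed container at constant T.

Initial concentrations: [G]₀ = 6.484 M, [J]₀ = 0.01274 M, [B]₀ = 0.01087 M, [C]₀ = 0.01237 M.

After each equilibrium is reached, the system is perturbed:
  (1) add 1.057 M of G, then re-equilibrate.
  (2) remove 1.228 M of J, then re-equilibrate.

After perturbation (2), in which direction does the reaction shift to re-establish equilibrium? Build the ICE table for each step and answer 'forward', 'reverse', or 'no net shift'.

Q₀ = 1.3714e-16 vs Keq = 31.59 ⇒ Q<K, forward
Step 1:
                   G          J          B          C
  Initial      6.484    0.01274    0.01087    0.01237
  Change      -3.352      3.352      2.235      2.235
  Equil        3.132      3.365      2.246      2.247
  solve Keq expr → x = 1.117; check Q = 31.59
Then add 1.057 M of G.
Step 2:
                   G          J          B          C
  Initial      4.189      3.365      2.246      2.247
  Change     -0.3195     0.3195      0.213      0.213
  Equil        3.869      3.684      2.459       2.46
  solve Keq expr → x = 0.1065; check Q = 31.59
Then remove 1.228 M of J.
Step 3:
                   G          J          B          C
  Initial      3.869      2.456      2.459       2.46
  Change     -0.4085     0.4085     0.2723     0.2723
  Equil        3.461      2.865      2.731      2.732
  solve Keq expr → x = 0.1362; check Q = 31.59

Direction: forward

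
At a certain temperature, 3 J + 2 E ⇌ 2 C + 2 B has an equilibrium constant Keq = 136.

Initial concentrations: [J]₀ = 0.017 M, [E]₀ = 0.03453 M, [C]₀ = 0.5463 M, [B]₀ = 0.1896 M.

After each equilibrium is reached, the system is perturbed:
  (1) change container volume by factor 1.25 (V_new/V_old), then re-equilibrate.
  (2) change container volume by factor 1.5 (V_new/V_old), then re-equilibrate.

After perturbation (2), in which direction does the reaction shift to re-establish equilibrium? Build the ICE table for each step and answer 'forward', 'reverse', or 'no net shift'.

Q₀ = 1.8315e+06 vs Keq = 136 ⇒ Q>K, reverse
Step 1:
                  J         E         C         B
  init        0.017   0.03453    0.5463    0.1896
  Δ          0.1086   0.07242  -0.07242  -0.07242
  eq         0.1256    0.1069    0.4739    0.1172
  solve Keq expr → x = -0.03621; check Q = 136
Then change container volume by factor 1.25 (V_new/V_old).
Step 2:
                  J         E         C         B
  init       0.1005   0.08556    0.3791   0.09375
  Δ        0.003562  0.002375 -0.002375 -0.002375
  eq         0.1041   0.08793    0.3767   0.09137
  solve Keq expr → x = -0.001187; check Q = 136
Then change container volume by factor 1.5 (V_new/V_old).
Step 3:
                  J         E         C         B
  init      0.06937   0.05862    0.2512   0.06091
  Δ        0.004412  0.002942 -0.002942 -0.002942
  eq        0.07379   0.06156    0.2482   0.05797
  solve Keq expr → x = -0.001471; check Q = 136

Direction: reverse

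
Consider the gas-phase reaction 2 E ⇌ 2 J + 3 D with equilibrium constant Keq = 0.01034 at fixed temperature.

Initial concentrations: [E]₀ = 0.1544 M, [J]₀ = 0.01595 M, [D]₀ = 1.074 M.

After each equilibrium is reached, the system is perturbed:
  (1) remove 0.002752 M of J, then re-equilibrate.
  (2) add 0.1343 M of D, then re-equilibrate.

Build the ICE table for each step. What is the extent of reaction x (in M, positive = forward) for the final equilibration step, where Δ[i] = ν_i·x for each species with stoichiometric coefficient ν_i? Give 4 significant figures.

Q₀ = 0.01322 vs Keq = 0.01034 ⇒ Q>K, reverse
Step 1:
                  E         J         D
  init       0.1544   0.01595     1.074
  Δ        0.001645 -0.001645 -0.002467
  eq          0.156   0.01431     1.072
  solve Keq expr → x = -8.2229e-04; check Q = 0.01034
Then remove 0.002752 M of J.
Step 2:
                  E         J         D
  init        0.156   0.01155     1.072
  Δ       -0.002455  0.002455  0.003682
  eq         0.1536   0.01401     1.075
  solve Keq expr → x = 0.001227; check Q = 0.01034
Then add 0.1343 M of D.
Step 3:
                  E         J         D
  init       0.1536   0.01401      1.21
  Δ        0.002064 -0.002064 -0.003095
  eq         0.1557   0.01194     1.206
  solve Keq expr → x = -0.001032; check Q = 0.01034

x = -0.001032 M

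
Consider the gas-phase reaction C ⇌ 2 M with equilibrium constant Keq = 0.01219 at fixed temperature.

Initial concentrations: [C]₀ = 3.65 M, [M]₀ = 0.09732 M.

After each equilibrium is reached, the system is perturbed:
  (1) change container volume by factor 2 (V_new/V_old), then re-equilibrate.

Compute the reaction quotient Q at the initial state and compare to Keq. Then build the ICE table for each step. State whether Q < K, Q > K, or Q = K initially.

Q₀ = 0.002595 vs Keq = 0.01219 ⇒ Q<K, forward
Step 1:
                   C          M
  init          3.65    0.09732
  Δ           -0.056      0.112
  eq           3.594     0.2093
  solve Keq expr → x = 0.056; check Q = 0.01219
Then change container volume by factor 2 (V_new/V_old).
Step 2:
                   C          M
  init         1.797     0.1047
  Δ         -0.02124    0.04247
  eq           1.776     0.1471
  solve Keq expr → x = 0.02124; check Q = 0.01219

Q₀ = 0.002595; Q < K (proceeds forward)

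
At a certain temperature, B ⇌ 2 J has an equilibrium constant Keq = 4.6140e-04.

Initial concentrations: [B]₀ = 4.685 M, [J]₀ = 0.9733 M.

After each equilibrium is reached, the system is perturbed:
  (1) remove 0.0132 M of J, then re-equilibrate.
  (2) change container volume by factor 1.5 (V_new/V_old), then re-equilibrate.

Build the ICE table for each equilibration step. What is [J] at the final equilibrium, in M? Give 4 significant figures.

[J]_eq = 0.03974 M

Q₀ = 0.2022 vs Keq = 4.6140e-04 ⇒ Q>K, reverse
Step 1:
                    B           J
  Initial       4.685      0.9733
  Change       0.4623     -0.9246
  Equil         5.147     0.04873
  solve Keq expr → x = -0.4623; check Q = 4.6140e-04
Then remove 0.0132 M of J.
Step 2:
                    B           J
  Initial       5.147     0.03553
  Change    -0.006584     0.01317
  Equil         5.141      0.0487
  solve Keq expr → x = 0.006584; check Q = 4.6140e-04
Then change container volume by factor 1.5 (V_new/V_old).
Step 3:
                    B           J
  Initial       3.427     0.03247
  Change    -0.003638    0.007276
  Equil         3.423     0.03974
  solve Keq expr → x = 0.003638; check Q = 4.6140e-04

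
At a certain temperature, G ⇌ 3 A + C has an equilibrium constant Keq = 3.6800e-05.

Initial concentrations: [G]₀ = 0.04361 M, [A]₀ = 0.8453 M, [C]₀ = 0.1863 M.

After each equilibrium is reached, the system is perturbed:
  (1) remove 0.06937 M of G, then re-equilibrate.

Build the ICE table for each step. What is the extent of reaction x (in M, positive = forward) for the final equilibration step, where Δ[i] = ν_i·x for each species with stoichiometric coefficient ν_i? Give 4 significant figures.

Q₀ = 2.58 vs Keq = 3.6800e-05 ⇒ Q>K, reverse
Step 1:
                    G           A           C
  I           0.04361      0.8453      0.1863
  C            0.1859     -0.5578     -0.1859
  E            0.2296      0.2875  3.5561e-04
  solve Keq expr → x = -0.1859; check Q = 3.6800e-05
Then remove 0.06937 M of G.
Step 2:
                    G           A           C
  I            0.1602      0.2875  3.5561e-04
  C        1.0647e-04 -3.1940e-04 -1.0647e-04
  E            0.1603      0.2871  2.4914e-04
  solve Keq expr → x = -1.0647e-04; check Q = 3.6800e-05

x = -1.0647e-04 M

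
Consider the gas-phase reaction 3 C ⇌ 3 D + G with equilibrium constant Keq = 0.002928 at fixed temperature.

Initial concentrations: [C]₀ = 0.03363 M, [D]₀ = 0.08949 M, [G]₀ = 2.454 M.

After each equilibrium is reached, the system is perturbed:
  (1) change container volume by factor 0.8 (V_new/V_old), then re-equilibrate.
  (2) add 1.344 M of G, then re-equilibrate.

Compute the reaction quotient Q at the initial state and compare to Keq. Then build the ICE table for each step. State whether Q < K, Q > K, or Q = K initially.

Q₀ = 46.24; Q > K (proceeds reverse)

Q₀ = 46.24 vs Keq = 0.002928 ⇒ Q>K, reverse
Step 1:
                    C           D           G
  Initial     0.03363     0.08949       2.454
  Change      0.07765    -0.07765    -0.02588
  Equil        0.1113     0.01184       2.428
  solve Keq expr → x = -0.02588; check Q = 0.002928
Then change container volume by factor 0.8 (V_new/V_old).
Step 2:
                    C           D           G
  Initial      0.1391     0.01481       3.035
  Change   9.6539e-04 -9.6539e-04 -3.2180e-04
  Equil        0.1401     0.01384       3.035
  solve Keq expr → x = -3.2180e-04; check Q = 0.002928
Then add 1.344 M of G.
Step 3:
                    C           D           G
  Initial      0.1401     0.01384       4.379
  Change     0.001464   -0.001464 -4.8788e-04
  Equil        0.1415     0.01238       4.378
  solve Keq expr → x = -4.8788e-04; check Q = 0.002928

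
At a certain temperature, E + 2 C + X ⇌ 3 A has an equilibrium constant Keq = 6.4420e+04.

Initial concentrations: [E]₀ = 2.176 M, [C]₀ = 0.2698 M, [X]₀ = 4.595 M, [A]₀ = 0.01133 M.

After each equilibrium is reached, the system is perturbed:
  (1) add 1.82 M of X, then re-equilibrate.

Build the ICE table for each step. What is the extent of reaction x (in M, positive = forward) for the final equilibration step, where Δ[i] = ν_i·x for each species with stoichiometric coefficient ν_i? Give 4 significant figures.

x = 2.7454e-05 M

Q₀ = 1.9983e-06 vs Keq = 6.4420e+04 ⇒ Q<K, forward
Step 1:
                   E          C          X          A
  Initial      2.176     0.2698      4.595    0.01133
  Change     -0.1347    -0.2695    -0.1347     0.4042
  Equil        2.041 3.4972e-04       4.46     0.4155
  solve Keq expr → x = 0.1347; check Q = 6.4420e+04
Then add 1.82 M of X.
Step 2:
                   E          C          X          A
  Initial      2.041 3.4972e-04       6.28     0.4155
  Change  -2.7454e-05 -5.4908e-05 -2.7454e-05 8.2363e-05
  Equil        2.041 2.9481e-04       6.28     0.4156
  solve Keq expr → x = 2.7454e-05; check Q = 6.4420e+04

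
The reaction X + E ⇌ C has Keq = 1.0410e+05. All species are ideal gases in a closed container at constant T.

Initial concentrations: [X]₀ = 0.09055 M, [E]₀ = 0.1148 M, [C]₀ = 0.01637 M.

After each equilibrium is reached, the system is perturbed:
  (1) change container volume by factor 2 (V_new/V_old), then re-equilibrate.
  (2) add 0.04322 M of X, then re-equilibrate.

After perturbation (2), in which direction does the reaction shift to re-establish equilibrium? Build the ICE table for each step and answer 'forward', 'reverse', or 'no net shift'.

Direction: forward

Q₀ = 1.575 vs Keq = 1.0410e+05 ⇒ Q<K, forward
Step 1:
                    X           E           C
  init        0.09055      0.1148     0.01637
  Δ          -0.09051    -0.09051     0.09051
  eq       4.2264e-05     0.02429      0.1069
  solve Keq expr → x = 0.09051; check Q = 1.0410e+05
Then change container volume by factor 2 (V_new/V_old).
Step 2:
                    X           E           C
  init     2.1132e-05     0.01215     0.05344
  Δ        2.1042e-05  2.1042e-05 -2.1042e-05
  eq       4.2174e-05     0.01217     0.05342
  solve Keq expr → x = -2.1042e-05; check Q = 1.0410e+05
Then add 0.04322 M of X.
Step 3:
                    X           E           C
  init        0.04326     0.01217     0.05342
  Δ          -0.01215    -0.01215     0.01215
  eq          0.03112  2.0242e-05     0.06556
  solve Keq expr → x = 0.01215; check Q = 1.0410e+05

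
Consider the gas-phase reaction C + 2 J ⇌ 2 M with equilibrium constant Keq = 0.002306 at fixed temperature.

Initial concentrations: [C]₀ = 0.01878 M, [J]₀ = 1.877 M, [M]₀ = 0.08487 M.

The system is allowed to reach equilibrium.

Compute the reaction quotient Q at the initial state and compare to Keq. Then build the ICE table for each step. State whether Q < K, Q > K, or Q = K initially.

Q₀ = 0.1089; Q > K (proceeds reverse)

Q₀ = 0.1089 vs Keq = 0.002306 ⇒ Q>K, reverse
Step 1:
                    C           J           M
  I           0.01878       1.877     0.08487
  C           0.03194     0.06388    -0.06388
  E           0.05072       1.941     0.02099
  solve Keq expr → x = -0.03194; check Q = 0.002306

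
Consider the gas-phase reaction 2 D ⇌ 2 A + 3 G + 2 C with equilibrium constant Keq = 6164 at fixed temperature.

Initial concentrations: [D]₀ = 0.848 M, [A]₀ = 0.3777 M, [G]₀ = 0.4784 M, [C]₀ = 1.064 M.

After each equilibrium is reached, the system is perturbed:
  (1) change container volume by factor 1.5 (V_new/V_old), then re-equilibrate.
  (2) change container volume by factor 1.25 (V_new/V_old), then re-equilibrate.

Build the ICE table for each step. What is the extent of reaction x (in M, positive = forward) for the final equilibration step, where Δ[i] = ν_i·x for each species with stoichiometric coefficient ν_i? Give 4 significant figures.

Q₀ = 0.02459 vs Keq = 6164 ⇒ Q<K, forward
Step 1:
                    D           A           G           C
  init          0.848      0.3777      0.4784       1.064
  Δ            -0.789       0.789       1.184       0.789
  eq            0.059       1.167       1.662       1.853
  solve Keq expr → x = 0.3945; check Q = 6164
Then change container volume by factor 1.5 (V_new/V_old).
Step 2:
                    D           A           G           C
  init        0.03933      0.7778       1.108       1.235
  Δ          -0.02362     0.02362     0.03543     0.02362
  eq          0.01571      0.8014       1.143       1.259
  solve Keq expr → x = 0.01181; check Q = 6164
Then change container volume by factor 1.25 (V_new/V_old).
Step 3:
                    D           A           G           C
  init        0.01257      0.6411      0.9147       1.007
  Δ         -0.005185    0.005185    0.007778    0.005185
  eq         0.007384      0.6463      0.9225       1.012
  solve Keq expr → x = 0.002593; check Q = 6164

x = 0.002593 M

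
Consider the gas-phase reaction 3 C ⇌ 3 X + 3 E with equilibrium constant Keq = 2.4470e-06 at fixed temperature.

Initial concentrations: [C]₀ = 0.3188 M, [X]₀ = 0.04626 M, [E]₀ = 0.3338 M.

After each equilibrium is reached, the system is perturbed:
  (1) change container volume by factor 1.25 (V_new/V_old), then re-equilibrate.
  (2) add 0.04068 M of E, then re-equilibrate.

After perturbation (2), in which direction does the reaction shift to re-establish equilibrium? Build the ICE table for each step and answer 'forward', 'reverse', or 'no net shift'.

Q₀ = 1.1364e-04 vs Keq = 2.4470e-06 ⇒ Q>K, reverse
Step 1:
                  C         X         E
  Initial    0.3188   0.04626    0.3338
  Change    0.03072  -0.03072  -0.03072
  Equil      0.3495   0.01554    0.3031
  solve Keq expr → x = -0.01024; check Q = 2.4470e-06
Then change container volume by factor 1.25 (V_new/V_old).
Step 2:
                  C         X         E
  Initial    0.2796   0.01243    0.2425
  Change  -0.002779  0.002779  0.002779
  Equil      0.2768   0.01521    0.2452
  solve Keq expr → x = 9.2641e-04; check Q = 2.4470e-06
Then add 0.04068 M of E.
Step 3:
                  C         X         E
  Initial    0.2768   0.01521    0.2859
  Change   0.001979 -0.001979 -0.001979
  Equil      0.2788   0.01323    0.2839
  solve Keq expr → x = -6.5978e-04; check Q = 2.4470e-06

Direction: reverse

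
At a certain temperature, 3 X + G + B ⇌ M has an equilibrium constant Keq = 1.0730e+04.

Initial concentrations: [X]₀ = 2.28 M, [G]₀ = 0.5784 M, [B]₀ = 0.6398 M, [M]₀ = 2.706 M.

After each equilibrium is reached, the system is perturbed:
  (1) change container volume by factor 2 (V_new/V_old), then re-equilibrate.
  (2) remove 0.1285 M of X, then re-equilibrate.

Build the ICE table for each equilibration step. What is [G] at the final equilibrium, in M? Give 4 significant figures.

[G]_eq = 0.05606 M

Q₀ = 0.617 vs Keq = 1.0730e+04 ⇒ Q<K, forward
Step 1:
                    X           G           B           M
  Initial        2.28      0.5784      0.6398       2.706
  Change       -1.681     -0.5605     -0.5605      0.5605
  Equil        0.5985      0.0179      0.0793       3.266
  solve Keq expr → x = 0.5605; check Q = 1.0730e+04
Then change container volume by factor 2 (V_new/V_old).
Step 2:
                    X           G           B           M
  Initial      0.2993    0.008952     0.03965       1.633
  Change       0.0868     0.02893     0.02893    -0.02893
  Equil        0.3861     0.03789     0.06859       1.604
  solve Keq expr → x = -0.02893; check Q = 1.0730e+04
Then remove 0.1285 M of X.
Step 3:
                    X           G           B           M
  Initial      0.2576     0.03789     0.06859       1.604
  Change      0.05452     0.01817     0.01817    -0.01817
  Equil        0.3121     0.05606     0.08676       1.586
  solve Keq expr → x = -0.01817; check Q = 1.0730e+04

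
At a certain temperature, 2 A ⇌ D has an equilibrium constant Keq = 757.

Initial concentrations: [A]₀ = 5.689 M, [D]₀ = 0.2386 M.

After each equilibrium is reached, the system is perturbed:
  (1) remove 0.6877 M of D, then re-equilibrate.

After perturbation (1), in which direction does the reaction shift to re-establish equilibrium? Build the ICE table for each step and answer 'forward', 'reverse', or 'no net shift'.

Q₀ = 0.007372 vs Keq = 757 ⇒ Q<K, forward
Step 1:
                    A           D
  init          5.689      0.2386
  Δ            -5.626       2.813
  eq          0.06349       3.051
  solve Keq expr → x = 2.813; check Q = 757
Then remove 0.6877 M of D.
Step 2:
                    A           D
  init        0.06349       2.364
  Δ         -0.007566    0.003783
  eq          0.05592       2.367
  solve Keq expr → x = 0.003783; check Q = 757

Direction: forward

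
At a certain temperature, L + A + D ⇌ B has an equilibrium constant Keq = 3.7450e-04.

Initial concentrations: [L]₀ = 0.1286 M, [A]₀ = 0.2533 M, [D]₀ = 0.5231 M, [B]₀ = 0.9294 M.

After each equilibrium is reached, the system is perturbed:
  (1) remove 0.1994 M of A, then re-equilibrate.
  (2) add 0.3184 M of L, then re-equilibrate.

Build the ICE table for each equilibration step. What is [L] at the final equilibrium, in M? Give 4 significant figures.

[L]_eq = 1.376 M

Q₀ = 54.54 vs Keq = 3.7450e-04 ⇒ Q>K, reverse
Step 1:
                    L           A           D           B
  I            0.1286      0.2533      0.5231      0.9294
  C            0.9287      0.9287      0.9287     -0.9287
  E             1.057       1.182       1.452  6.7951e-04
  solve Keq expr → x = -0.9287; check Q = 3.7450e-04
Then remove 0.1994 M of A.
Step 2:
                    L           A           D           B
  I             1.057      0.9826       1.452  6.7951e-04
  C        1.1446e-04  1.1446e-04  1.1446e-04 -1.1446e-04
  E             1.057      0.9827       1.452  5.6505e-04
  solve Keq expr → x = -1.1446e-04; check Q = 3.7450e-04
Then add 0.3184 M of L.
Step 3:
                    L           A           D           B
  I             1.376      0.9827       1.452  5.6505e-04
  C       -1.6984e-04 -1.6984e-04 -1.6984e-04  1.6984e-04
  E             1.376      0.9826       1.452  7.3489e-04
  solve Keq expr → x = 1.6984e-04; check Q = 3.7450e-04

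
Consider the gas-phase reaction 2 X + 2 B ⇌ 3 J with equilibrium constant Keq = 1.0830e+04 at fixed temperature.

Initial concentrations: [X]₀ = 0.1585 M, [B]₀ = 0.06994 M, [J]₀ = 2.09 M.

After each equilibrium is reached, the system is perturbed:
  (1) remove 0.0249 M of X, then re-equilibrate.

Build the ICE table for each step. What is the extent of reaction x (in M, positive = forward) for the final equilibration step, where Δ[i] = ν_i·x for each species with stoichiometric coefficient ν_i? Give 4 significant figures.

x = -0.004425 M

Q₀ = 7.4290e+04 vs Keq = 1.0830e+04 ⇒ Q>K, reverse
Step 1:
                    X           B           J
  Initial      0.1585     0.06994        2.09
  Change      0.05677     0.05677    -0.08516
  Equil        0.2153      0.1267       2.005
  solve Keq expr → x = -0.02839; check Q = 1.0830e+04
Then remove 0.0249 M of X.
Step 2:
                    X           B           J
  Initial      0.1904      0.1267       2.005
  Change      0.00885     0.00885    -0.01328
  Equil        0.1992      0.1356       1.992
  solve Keq expr → x = -0.004425; check Q = 1.0830e+04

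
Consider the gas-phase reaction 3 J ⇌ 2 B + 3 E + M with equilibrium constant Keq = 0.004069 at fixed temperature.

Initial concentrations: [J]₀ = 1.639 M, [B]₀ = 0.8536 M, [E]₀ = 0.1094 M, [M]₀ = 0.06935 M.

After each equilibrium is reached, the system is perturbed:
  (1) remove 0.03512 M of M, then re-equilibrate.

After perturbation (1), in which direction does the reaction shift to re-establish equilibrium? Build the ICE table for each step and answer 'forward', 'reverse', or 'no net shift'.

Q₀ = 1.5027e-05 vs Keq = 0.004069 ⇒ Q<K, forward
Step 1:
                   J          B          E          M
  Initial      1.639     0.8536     0.1094    0.06935
  Change     -0.2787     0.1858     0.2787    0.09289
  Equil         1.36      1.039     0.3881     0.1622
  solve Keq expr → x = 0.09289; check Q = 0.004069
Then remove 0.03512 M of M.
Step 2:
                   J          B          E          M
  Initial       1.36      1.039     0.3881     0.1271
  Change    -0.01792    0.01194    0.01792   0.005972
  Equil        1.342      1.051      0.406     0.1331
  solve Keq expr → x = 0.005972; check Q = 0.004069

Direction: forward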